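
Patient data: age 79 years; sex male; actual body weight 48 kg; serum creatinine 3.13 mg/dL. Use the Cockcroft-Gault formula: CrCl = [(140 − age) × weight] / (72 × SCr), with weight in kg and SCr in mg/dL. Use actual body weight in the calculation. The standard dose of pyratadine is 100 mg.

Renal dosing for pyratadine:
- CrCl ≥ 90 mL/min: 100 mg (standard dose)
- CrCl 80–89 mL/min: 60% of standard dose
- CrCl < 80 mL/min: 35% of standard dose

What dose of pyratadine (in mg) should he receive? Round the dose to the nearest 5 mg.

35 mg

CrCl = (140 − 79) × 48 / (72 × 3.13) = 2928.0 / 225.36 ≈ 13.0 mL/min
CrCl ≈ 13 mL/min → bracket < 80 mL/min.
35% of 100 mg = 35 mg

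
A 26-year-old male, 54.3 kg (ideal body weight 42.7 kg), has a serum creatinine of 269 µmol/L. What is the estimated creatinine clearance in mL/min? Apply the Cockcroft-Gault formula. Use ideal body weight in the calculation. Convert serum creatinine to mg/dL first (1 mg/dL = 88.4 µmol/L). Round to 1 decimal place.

22.2 mL/min

SCr = 269 / 88.4 = 3.043 mg/dL
CrCl = (140 − 26) × 42.7 / (72 × 3.043) = 4867.8 / 219.10 ≈ 22.2 mL/min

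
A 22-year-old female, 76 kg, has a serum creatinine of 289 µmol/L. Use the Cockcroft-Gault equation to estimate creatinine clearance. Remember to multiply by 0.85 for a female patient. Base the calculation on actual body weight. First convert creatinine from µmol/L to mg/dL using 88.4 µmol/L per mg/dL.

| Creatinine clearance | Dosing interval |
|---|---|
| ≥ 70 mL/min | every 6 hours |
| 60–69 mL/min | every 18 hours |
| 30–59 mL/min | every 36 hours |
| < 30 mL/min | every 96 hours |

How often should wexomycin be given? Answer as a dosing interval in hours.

every 36 hours

SCr = 289 / 88.4 = 3.269 mg/dL
CrCl = (140 − 22) × 76 / (72 × 3.269) × 0.85 = 8968.0 / 235.37 × 0.85 ≈ 32.4 mL/min
CrCl ≈ 32 mL/min → bracket 30–59 mL/min → every 36 hours.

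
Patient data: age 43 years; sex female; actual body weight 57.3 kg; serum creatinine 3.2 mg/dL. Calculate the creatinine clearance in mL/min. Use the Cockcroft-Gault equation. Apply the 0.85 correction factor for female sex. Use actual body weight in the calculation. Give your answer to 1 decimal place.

20.5 mL/min

CrCl = (140 − 43) × 57.3 / (72 × 3.2) × 0.85 = 5558.1 / 230.40 × 0.85 ≈ 20.5 mL/min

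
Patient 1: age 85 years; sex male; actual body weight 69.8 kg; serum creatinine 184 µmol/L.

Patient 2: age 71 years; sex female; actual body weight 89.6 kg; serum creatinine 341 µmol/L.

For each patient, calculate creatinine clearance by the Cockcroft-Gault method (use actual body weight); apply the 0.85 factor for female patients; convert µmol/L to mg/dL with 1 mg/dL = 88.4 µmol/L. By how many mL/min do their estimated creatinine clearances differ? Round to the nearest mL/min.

Patient 1: SCr = 184 / 88.4 = 2.081 mg/dL
Patient 1: CrCl = (140 − 85) × 69.8 / (72 × 2.081) = 3839.0 / 149.83 ≈ 25.6 mL/min
Patient 2: SCr = 341 / 88.4 = 3.857 mg/dL
Patient 2: CrCl = (140 − 71) × 89.6 / (72 × 3.857) × 0.85 = 6182.4 / 277.70 × 0.85 ≈ 18.9 mL/min
|25.6 − 18.9| = 6.7 mL/min

7 mL/min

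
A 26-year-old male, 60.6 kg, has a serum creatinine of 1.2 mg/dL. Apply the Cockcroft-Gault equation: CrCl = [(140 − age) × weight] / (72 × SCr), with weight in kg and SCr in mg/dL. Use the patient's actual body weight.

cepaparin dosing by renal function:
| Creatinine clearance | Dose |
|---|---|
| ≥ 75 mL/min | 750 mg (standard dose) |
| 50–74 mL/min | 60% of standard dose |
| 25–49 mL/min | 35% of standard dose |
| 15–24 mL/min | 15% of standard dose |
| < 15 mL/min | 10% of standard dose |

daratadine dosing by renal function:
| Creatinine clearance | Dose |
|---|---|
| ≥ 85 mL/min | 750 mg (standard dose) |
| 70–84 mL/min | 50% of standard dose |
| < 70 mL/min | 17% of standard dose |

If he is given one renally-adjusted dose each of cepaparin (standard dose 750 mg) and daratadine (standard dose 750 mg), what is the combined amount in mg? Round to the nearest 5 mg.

1125 mg

CrCl = (140 − 26) × 60.6 / (72 × 1.2) = 6908.4 / 86.40 ≈ 80.0 mL/min
CrCl ≈ 80 mL/min.
cepaparin: ≥ 75 mL/min → 100% of 750 mg = 750 mg.
daratadine: 70–84 mL/min → 50% of 750 mg = 375 mg.
Total = 750 + 375 = 1125 mg.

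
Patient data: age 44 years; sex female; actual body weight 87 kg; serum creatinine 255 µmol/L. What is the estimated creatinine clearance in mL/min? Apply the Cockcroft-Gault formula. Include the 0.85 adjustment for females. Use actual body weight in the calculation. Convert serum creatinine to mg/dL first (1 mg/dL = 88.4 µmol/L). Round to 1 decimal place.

34.2 mL/min

SCr = 255 / 88.4 = 2.885 mg/dL
CrCl = (140 − 44) × 87 / (72 × 2.885) × 0.85 = 8352.0 / 207.72 × 0.85 ≈ 34.2 mL/min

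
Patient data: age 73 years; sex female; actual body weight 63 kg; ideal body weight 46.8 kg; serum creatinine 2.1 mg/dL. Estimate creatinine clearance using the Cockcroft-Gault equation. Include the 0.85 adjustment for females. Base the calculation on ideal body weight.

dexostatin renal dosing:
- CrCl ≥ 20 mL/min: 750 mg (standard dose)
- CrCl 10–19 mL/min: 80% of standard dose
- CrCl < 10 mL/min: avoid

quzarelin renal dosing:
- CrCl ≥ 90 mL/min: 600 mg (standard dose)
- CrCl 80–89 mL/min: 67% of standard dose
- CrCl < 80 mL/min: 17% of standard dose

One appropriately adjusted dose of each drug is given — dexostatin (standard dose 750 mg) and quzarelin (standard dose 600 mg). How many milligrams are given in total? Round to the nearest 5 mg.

700 mg

CrCl = (140 − 73) × 46.8 / (72 × 2.1) × 0.85 = 3135.6 / 151.20 × 0.85 ≈ 17.6 mL/min
CrCl ≈ 18 mL/min.
dexostatin: 10–19 mL/min → 80% of 750 mg = 600 mg.
quzarelin: < 80 mL/min → 17% of 600 mg = 102 mg.
Total = 600 + 102 = 702 mg.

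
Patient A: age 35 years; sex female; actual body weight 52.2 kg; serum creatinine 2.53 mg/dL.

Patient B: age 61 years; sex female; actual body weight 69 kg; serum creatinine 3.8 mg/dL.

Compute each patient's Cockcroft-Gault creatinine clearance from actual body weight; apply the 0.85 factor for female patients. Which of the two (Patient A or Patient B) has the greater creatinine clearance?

Patient A: CrCl = (140 − 35) × 52.2 / (72 × 2.53) × 0.85 = 5481.0 / 182.16 × 0.85 ≈ 25.6 mL/min
Patient B: CrCl = (140 − 61) × 69 / (72 × 3.8) × 0.85 = 5451.0 / 273.60 × 0.85 ≈ 16.9 mL/min
25.6 vs 16.9 mL/min → Patient A is higher.

Patient A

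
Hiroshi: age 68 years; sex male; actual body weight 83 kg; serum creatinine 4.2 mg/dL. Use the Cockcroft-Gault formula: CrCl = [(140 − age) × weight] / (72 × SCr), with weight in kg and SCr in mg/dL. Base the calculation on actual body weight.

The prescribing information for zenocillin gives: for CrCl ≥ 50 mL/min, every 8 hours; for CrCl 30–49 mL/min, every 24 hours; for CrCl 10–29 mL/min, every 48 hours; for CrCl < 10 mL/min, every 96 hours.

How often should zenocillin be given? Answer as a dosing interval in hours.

every 48 hours

CrCl = (140 − 68) × 83 / (72 × 4.2) = 5976.0 / 302.40 ≈ 19.8 mL/min
CrCl ≈ 20 mL/min → bracket 10–29 mL/min → every 48 hours.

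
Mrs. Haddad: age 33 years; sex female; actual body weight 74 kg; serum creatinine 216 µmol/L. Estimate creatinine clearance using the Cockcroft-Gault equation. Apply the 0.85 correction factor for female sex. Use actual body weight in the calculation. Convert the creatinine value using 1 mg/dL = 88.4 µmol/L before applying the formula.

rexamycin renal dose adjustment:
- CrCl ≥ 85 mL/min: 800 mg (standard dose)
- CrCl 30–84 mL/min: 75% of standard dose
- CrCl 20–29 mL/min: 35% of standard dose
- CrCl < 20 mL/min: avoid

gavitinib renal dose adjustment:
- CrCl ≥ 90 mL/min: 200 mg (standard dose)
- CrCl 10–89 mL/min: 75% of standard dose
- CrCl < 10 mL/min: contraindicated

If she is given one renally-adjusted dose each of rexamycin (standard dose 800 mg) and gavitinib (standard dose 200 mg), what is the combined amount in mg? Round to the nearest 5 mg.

750 mg

SCr = 216 / 88.4 = 2.443 mg/dL
CrCl = (140 − 33) × 74 / (72 × 2.443) × 0.85 = 7918.0 / 175.90 × 0.85 ≈ 38.3 mL/min
CrCl ≈ 38 mL/min.
rexamycin: 30–84 mL/min → 75% of 800 mg = 600 mg.
gavitinib: 10–89 mL/min → 75% of 200 mg = 150 mg.
Total = 600 + 150 = 750 mg.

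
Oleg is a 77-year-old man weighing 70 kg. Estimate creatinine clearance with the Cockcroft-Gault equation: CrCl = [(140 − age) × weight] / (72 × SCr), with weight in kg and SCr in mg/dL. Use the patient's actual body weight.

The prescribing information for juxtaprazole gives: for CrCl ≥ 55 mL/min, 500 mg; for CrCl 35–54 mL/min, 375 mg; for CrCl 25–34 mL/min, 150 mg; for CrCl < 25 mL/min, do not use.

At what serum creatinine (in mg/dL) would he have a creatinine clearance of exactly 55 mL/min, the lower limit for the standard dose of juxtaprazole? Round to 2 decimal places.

Standard dose requires CrCl ≥ 55 mL/min.
Set (140 − 77) × 70 / (72 × SCr) = 55
SCr = (140 − 77) × 70 / (72 × 55) = 1.114 mg/dL

1.11 mg/dL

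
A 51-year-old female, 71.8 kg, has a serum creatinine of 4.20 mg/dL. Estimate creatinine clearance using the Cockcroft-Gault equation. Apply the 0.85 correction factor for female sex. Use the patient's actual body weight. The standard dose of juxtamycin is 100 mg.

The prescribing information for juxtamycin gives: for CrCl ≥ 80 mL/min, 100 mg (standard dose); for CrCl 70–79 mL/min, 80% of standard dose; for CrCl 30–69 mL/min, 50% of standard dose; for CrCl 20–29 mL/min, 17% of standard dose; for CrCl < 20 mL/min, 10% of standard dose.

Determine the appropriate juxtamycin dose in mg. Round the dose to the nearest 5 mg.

CrCl = (140 − 51) × 71.8 / (72 × 4.2) × 0.85 = 6390.2 / 302.40 × 0.85 ≈ 18.0 mL/min
CrCl ≈ 18 mL/min → bracket < 20 mL/min.
10% of 100 mg = 10 mg

10 mg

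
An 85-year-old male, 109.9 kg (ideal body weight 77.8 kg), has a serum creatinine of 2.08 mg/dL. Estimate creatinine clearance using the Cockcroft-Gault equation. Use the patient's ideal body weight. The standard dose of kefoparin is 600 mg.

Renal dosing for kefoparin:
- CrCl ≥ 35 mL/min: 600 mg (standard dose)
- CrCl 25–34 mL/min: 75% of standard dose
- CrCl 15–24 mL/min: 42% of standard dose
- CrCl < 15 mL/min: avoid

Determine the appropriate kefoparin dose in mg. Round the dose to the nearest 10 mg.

450 mg

CrCl = (140 − 85) × 77.8 / (72 × 2.08) = 4279.0 / 149.76 ≈ 28.6 mL/min
CrCl ≈ 29 mL/min → bracket 25–34 mL/min.
75% of 600 mg = 450 mg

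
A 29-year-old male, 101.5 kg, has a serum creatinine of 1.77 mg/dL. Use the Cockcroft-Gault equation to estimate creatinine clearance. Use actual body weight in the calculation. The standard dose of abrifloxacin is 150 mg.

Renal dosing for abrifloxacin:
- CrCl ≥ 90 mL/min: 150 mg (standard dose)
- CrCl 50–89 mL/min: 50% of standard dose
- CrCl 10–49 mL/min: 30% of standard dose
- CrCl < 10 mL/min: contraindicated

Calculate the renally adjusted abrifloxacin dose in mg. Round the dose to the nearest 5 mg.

75 mg

CrCl = (140 − 29) × 101.5 / (72 × 1.77) = 11266.5 / 127.44 ≈ 88.4 mL/min
CrCl ≈ 88 mL/min → bracket 50–89 mL/min.
50% of 150 mg = 75 mg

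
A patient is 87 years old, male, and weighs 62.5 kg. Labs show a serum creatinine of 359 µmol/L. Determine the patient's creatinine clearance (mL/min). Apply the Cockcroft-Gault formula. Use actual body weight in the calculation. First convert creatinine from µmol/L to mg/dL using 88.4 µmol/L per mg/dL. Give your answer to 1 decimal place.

SCr = 359 / 88.4 = 4.061 mg/dL
CrCl = (140 − 87) × 62.5 / (72 × 4.061) = 3312.5 / 292.39 ≈ 11.3 mL/min

11.3 mL/min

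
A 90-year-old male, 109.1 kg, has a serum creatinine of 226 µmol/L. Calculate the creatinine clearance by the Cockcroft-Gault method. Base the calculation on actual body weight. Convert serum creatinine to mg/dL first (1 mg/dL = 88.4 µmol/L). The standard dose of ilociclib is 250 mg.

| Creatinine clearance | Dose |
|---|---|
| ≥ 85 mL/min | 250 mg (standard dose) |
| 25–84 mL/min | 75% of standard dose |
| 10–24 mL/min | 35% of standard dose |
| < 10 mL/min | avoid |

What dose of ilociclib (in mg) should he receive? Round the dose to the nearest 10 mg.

SCr = 226 / 88.4 = 2.557 mg/dL
CrCl = (140 − 90) × 109.1 / (72 × 2.557) = 5455.0 / 184.10 ≈ 29.6 mL/min
CrCl ≈ 30 mL/min → bracket 25–84 mL/min.
75% of 250 mg = 187.5 mg → 190 mg

190 mg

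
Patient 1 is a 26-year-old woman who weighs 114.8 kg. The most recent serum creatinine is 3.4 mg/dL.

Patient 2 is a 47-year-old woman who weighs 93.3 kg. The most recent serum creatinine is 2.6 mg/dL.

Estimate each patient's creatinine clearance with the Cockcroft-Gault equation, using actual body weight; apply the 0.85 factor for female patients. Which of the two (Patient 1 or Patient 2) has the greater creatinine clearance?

Patient 1: CrCl = (140 − 26) × 114.8 / (72 × 3.4) × 0.85 = 13087.2 / 244.80 × 0.85 ≈ 45.4 mL/min
Patient 2: CrCl = (140 − 47) × 93.3 / (72 × 2.6) × 0.85 = 8676.9 / 187.20 × 0.85 ≈ 39.4 mL/min
45.4 vs 39.4 mL/min → Patient 1 is higher.

Patient 1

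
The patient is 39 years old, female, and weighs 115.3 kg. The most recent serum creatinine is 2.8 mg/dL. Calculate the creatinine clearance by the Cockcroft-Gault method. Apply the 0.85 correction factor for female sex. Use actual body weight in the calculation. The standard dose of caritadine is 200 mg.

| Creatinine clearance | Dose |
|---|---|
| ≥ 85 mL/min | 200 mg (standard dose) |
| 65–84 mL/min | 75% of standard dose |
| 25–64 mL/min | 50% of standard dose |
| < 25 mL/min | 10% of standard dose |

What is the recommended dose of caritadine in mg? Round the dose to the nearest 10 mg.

100 mg

CrCl = (140 − 39) × 115.3 / (72 × 2.8) × 0.85 = 11645.3 / 201.60 × 0.85 ≈ 49.1 mL/min
CrCl ≈ 49 mL/min → bracket 25–64 mL/min.
50% of 200 mg = 100 mg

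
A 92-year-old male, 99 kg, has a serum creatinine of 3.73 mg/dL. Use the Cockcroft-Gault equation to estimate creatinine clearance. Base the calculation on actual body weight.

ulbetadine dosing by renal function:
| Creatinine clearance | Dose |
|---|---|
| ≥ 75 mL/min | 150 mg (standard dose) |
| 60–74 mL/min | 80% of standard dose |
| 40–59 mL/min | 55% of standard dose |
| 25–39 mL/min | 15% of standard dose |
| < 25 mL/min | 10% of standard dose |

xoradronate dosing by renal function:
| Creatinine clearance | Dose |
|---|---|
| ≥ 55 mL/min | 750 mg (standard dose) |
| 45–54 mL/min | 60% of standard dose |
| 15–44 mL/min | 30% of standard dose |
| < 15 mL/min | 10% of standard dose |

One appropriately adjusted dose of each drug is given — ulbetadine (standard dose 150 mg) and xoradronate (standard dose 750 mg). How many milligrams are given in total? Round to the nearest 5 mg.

240 mg

CrCl = (140 − 92) × 99 / (72 × 3.73) = 4752.0 / 268.56 ≈ 17.7 mL/min
CrCl ≈ 18 mL/min.
ulbetadine: < 25 mL/min → 10% of 150 mg = 15 mg.
xoradronate: 15–44 mL/min → 30% of 750 mg = 225 mg.
Total = 15 + 225 = 240 mg.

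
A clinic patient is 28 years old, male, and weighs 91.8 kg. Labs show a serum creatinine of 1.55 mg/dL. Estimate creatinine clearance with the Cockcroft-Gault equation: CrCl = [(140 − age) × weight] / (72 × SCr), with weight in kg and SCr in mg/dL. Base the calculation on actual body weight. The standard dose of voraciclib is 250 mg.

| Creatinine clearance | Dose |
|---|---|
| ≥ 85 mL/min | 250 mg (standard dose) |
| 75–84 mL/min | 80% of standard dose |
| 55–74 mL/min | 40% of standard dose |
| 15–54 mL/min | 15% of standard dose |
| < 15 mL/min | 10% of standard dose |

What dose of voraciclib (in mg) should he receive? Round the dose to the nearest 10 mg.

250 mg

CrCl = (140 − 28) × 91.8 / (72 × 1.55) = 10281.6 / 111.60 ≈ 92.1 mL/min
CrCl ≈ 92 mL/min → bracket ≥ 85 mL/min.
100% of 250 mg = 250 mg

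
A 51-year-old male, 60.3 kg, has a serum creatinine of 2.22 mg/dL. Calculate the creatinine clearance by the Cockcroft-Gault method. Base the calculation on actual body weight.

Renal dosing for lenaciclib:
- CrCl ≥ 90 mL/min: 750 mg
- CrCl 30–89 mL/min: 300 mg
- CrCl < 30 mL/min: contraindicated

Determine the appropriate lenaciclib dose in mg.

300 mg

CrCl = (140 − 51) × 60.3 / (72 × 2.22) = 5366.7 / 159.84 ≈ 33.6 mL/min
CrCl ≈ 34 mL/min → bracket 30–89 mL/min.
Dose for this bracket: 300 mg.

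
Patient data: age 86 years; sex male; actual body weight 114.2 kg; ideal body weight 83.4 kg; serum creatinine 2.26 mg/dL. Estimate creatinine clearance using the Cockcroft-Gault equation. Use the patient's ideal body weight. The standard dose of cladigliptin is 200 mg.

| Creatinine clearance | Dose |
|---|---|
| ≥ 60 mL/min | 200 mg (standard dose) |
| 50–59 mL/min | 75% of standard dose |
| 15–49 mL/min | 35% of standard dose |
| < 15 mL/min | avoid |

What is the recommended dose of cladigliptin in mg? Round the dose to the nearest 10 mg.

70 mg

CrCl = (140 − 86) × 83.4 / (72 × 2.26) = 4503.6 / 162.72 ≈ 27.7 mL/min
CrCl ≈ 28 mL/min → bracket 15–49 mL/min.
35% of 200 mg = 70 mg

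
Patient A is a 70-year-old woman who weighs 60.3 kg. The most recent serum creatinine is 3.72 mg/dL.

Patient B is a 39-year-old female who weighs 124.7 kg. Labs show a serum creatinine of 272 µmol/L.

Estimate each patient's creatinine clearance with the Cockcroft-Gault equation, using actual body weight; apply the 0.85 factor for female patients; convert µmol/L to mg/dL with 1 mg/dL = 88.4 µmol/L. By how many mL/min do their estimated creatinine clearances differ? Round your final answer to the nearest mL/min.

35 mL/min

Patient A: CrCl = (140 − 70) × 60.3 / (72 × 3.72) × 0.85 = 4221.0 / 267.84 × 0.85 ≈ 13.4 mL/min
Patient B: SCr = 272 / 88.4 = 3.077 mg/dL
Patient B: CrCl = (140 − 39) × 124.7 / (72 × 3.077) × 0.85 = 12594.7 / 221.54 × 0.85 ≈ 48.3 mL/min
|13.4 − 48.3| = 34.9 mL/min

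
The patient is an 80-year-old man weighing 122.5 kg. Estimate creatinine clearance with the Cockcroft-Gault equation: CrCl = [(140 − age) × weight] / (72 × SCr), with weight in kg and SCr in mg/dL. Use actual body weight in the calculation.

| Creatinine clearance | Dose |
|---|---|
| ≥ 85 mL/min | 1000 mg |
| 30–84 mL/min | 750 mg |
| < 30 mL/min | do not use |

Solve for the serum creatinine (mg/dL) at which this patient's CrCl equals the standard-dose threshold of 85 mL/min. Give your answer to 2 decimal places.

1.20 mg/dL

Standard dose requires CrCl ≥ 85 mL/min.
Set (140 − 80) × 122.5 / (72 × SCr) = 85
SCr = (140 − 80) × 122.5 / (72 × 85) = 1.201 mg/dL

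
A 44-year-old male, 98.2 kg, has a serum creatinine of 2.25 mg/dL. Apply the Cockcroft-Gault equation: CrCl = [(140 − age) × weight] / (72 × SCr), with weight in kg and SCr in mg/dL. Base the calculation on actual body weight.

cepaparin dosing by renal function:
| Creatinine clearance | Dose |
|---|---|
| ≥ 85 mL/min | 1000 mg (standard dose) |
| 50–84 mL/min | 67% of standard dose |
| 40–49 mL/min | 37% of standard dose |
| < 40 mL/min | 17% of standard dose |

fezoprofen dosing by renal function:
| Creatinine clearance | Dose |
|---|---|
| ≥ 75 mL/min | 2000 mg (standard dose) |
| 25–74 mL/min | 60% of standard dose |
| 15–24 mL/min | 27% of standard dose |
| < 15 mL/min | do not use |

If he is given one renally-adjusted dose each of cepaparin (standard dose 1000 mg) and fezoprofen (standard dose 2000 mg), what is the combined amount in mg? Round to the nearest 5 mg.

1870 mg

CrCl = (140 − 44) × 98.2 / (72 × 2.25) = 9427.2 / 162.00 ≈ 58.2 mL/min
CrCl ≈ 58 mL/min.
cepaparin: 50–84 mL/min → 67% of 1000 mg = 670 mg.
fezoprofen: 25–74 mL/min → 60% of 2000 mg = 1200 mg.
Total = 670 + 1200 = 1870 mg.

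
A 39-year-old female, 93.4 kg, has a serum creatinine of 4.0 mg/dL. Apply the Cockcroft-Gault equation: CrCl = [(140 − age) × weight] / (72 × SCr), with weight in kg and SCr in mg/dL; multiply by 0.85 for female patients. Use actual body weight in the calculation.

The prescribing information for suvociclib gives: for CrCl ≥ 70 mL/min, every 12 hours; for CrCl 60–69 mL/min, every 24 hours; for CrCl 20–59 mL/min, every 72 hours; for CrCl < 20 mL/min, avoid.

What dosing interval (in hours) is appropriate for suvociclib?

CrCl = (140 − 39) × 93.4 / (72 × 4) × 0.85 = 9433.4 / 288.00 × 0.85 ≈ 27.8 mL/min
CrCl ≈ 28 mL/min → bracket 20–59 mL/min → every 72 hours.

every 72 hours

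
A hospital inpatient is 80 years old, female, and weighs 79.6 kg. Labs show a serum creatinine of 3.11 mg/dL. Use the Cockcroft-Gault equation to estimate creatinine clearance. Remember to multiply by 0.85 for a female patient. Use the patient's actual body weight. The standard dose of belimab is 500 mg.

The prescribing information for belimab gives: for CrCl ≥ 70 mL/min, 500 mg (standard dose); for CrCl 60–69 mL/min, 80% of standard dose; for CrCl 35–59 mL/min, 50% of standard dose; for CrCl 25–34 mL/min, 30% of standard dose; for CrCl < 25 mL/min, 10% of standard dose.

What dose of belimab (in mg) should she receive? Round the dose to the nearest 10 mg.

CrCl = (140 − 80) × 79.6 / (72 × 3.11) × 0.85 = 4776.0 / 223.92 × 0.85 ≈ 18.1 mL/min
CrCl ≈ 18 mL/min → bracket < 25 mL/min.
10% of 500 mg = 50 mg

50 mg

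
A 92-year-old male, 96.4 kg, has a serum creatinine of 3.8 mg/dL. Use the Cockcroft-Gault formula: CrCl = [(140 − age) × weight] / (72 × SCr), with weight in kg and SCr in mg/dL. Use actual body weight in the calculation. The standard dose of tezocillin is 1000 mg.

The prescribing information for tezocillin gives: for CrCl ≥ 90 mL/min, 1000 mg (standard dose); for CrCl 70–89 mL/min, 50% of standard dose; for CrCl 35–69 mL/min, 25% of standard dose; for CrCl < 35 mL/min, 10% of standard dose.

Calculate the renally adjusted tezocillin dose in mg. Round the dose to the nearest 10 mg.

CrCl = (140 − 92) × 96.4 / (72 × 3.8) = 4627.2 / 273.60 ≈ 16.9 mL/min
CrCl ≈ 17 mL/min → bracket < 35 mL/min.
10% of 1000 mg = 100 mg

100 mg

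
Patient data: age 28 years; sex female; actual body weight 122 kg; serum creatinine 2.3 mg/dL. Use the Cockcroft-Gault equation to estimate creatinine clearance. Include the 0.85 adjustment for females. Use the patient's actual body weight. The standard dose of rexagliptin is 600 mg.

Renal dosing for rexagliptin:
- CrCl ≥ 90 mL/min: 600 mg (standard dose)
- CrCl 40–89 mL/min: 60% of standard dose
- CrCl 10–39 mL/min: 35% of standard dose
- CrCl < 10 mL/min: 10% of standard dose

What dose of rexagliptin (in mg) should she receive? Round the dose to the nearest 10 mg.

CrCl = (140 − 28) × 122 / (72 × 2.3) × 0.85 = 13664.0 / 165.60 × 0.85 ≈ 70.1 mL/min
CrCl ≈ 70 mL/min → bracket 40–89 mL/min.
60% of 600 mg = 360 mg

360 mg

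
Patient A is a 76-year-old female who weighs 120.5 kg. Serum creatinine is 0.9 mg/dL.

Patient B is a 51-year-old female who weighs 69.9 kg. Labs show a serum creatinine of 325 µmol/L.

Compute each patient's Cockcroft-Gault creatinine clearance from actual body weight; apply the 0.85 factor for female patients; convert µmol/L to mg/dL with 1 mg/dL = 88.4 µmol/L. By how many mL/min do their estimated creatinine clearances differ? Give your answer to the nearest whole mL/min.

81 mL/min

Patient A: CrCl = (140 − 76) × 120.5 / (72 × 0.9) × 0.85 = 7712.0 / 64.80 × 0.85 ≈ 101.2 mL/min
Patient B: SCr = 325 / 88.4 = 3.676 mg/dL
Patient B: CrCl = (140 − 51) × 69.9 / (72 × 3.676) × 0.85 = 6221.1 / 264.67 × 0.85 ≈ 20.0 mL/min
|101.2 − 20.0| = 81.2 mL/min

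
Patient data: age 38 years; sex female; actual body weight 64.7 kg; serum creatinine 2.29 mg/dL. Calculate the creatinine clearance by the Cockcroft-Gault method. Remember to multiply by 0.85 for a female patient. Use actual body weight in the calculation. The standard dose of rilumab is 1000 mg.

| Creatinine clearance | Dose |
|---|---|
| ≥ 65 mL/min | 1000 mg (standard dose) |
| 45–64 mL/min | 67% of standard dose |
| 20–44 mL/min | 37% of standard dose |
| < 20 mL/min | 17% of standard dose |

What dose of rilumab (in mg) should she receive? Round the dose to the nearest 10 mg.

CrCl = (140 − 38) × 64.7 / (72 × 2.29) × 0.85 = 6599.4 / 164.88 × 0.85 ≈ 34.0 mL/min
CrCl ≈ 34 mL/min → bracket 20–44 mL/min.
37% of 1000 mg = 370 mg

370 mg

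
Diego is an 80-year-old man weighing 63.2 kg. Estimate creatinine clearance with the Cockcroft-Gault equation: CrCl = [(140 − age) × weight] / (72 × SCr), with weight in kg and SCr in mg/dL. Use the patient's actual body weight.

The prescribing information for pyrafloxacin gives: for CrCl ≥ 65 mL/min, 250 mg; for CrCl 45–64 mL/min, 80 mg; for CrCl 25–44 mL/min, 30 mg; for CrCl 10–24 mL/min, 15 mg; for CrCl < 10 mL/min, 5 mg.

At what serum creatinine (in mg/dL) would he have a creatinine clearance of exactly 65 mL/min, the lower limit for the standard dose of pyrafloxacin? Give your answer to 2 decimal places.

Standard dose requires CrCl ≥ 65 mL/min.
Set (140 − 80) × 63.2 / (72 × SCr) = 65
SCr = (140 − 80) × 63.2 / (72 × 65) = 0.810 mg/dL

0.81 mg/dL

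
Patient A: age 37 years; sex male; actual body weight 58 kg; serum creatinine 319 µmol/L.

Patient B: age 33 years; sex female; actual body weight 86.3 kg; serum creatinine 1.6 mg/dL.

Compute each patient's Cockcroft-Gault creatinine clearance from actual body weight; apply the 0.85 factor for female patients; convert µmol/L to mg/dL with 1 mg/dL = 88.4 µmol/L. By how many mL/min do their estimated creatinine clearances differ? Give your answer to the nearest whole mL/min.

Patient A: SCr = 319 / 88.4 = 3.609 mg/dL
Patient A: CrCl = (140 − 37) × 58 / (72 × 3.609) = 5974.0 / 259.85 ≈ 23.0 mL/min
Patient B: CrCl = (140 − 33) × 86.3 / (72 × 1.6) × 0.85 = 9234.1 / 115.20 × 0.85 ≈ 68.1 mL/min
|23.0 − 68.1| = 45.1 mL/min

45 mL/min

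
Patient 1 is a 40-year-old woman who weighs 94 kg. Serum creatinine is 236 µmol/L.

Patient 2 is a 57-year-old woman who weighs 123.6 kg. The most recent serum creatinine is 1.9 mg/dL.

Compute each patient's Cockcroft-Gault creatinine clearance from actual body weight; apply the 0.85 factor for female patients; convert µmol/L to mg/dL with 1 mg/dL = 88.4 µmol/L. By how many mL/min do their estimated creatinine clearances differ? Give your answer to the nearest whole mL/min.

22 mL/min

Patient 1: SCr = 236 / 88.4 = 2.67 mg/dL
Patient 1: CrCl = (140 − 40) × 94 / (72 × 2.67) × 0.85 = 9400.0 / 192.24 × 0.85 ≈ 41.6 mL/min
Patient 2: CrCl = (140 − 57) × 123.6 / (72 × 1.9) × 0.85 = 10258.8 / 136.80 × 0.85 ≈ 63.7 mL/min
|41.6 − 63.7| = 22.1 mL/min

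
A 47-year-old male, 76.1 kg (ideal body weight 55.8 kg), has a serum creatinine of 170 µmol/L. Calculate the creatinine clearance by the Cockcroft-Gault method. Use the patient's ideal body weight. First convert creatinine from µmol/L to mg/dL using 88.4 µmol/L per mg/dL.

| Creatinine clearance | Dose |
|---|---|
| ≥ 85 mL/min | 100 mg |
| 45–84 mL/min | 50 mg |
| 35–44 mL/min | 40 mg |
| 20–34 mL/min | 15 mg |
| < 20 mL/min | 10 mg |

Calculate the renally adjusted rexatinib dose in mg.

SCr = 170 / 88.4 = 1.923 mg/dL
CrCl = (140 − 47) × 55.8 / (72 × 1.923) = 5189.4 / 138.46 ≈ 37.5 mL/min
CrCl ≈ 37 mL/min → bracket 35–44 mL/min.
Dose for this bracket: 40 mg.

40 mg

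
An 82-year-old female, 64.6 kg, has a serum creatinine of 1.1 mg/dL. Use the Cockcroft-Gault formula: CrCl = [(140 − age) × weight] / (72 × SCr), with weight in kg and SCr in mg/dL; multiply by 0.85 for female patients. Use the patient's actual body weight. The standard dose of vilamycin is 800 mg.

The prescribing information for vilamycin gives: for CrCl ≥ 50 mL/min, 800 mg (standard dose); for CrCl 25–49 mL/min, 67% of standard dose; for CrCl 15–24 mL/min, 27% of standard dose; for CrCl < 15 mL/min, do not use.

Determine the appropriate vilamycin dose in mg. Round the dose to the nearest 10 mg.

CrCl = (140 − 82) × 64.6 / (72 × 1.1) × 0.85 = 3746.8 / 79.20 × 0.85 ≈ 40.2 mL/min
CrCl ≈ 40 mL/min → bracket 25–49 mL/min.
67% of 800 mg = 536 mg → 540 mg

540 mg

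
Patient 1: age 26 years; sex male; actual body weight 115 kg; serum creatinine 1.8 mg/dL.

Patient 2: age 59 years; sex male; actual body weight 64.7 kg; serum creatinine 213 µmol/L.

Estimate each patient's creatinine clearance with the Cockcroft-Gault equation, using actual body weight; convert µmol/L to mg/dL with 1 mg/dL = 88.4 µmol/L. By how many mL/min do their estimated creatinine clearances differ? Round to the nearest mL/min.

Patient 1: CrCl = (140 − 26) × 115 / (72 × 1.8) = 13110.0 / 129.60 ≈ 101.2 mL/min
Patient 2: SCr = 213 / 88.4 = 2.41 mg/dL
Patient 2: CrCl = (140 − 59) × 64.7 / (72 × 2.41) = 5240.7 / 173.52 ≈ 30.2 mL/min
|101.2 − 30.2| = 71.0 mL/min

71 mL/min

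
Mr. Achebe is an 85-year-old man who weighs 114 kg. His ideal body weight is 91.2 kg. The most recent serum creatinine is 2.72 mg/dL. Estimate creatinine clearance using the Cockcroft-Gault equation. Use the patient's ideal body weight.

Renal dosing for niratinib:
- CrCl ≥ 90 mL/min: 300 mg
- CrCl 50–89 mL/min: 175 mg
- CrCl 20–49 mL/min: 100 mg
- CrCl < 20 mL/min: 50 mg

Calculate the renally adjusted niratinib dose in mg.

100 mg

CrCl = (140 − 85) × 91.2 / (72 × 2.72) = 5016.0 / 195.84 ≈ 25.6 mL/min
CrCl ≈ 26 mL/min → bracket 20–49 mL/min.
Dose for this bracket: 100 mg.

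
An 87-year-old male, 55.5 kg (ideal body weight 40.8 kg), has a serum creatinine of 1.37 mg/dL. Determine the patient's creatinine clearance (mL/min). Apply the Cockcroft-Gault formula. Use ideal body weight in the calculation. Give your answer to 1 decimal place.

CrCl = (140 − 87) × 40.8 / (72 × 1.37) = 2162.4 / 98.64 ≈ 21.9 mL/min

21.9 mL/min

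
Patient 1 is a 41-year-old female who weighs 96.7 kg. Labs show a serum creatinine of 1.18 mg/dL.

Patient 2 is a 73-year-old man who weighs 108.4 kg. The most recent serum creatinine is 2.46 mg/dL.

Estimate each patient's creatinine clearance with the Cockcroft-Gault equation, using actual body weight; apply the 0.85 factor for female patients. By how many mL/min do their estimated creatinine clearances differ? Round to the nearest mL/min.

55 mL/min

Patient 1: CrCl = (140 − 41) × 96.7 / (72 × 1.18) × 0.85 = 9573.3 / 84.96 × 0.85 ≈ 95.8 mL/min
Patient 2: CrCl = (140 − 73) × 108.4 / (72 × 2.46) = 7262.8 / 177.12 ≈ 41.0 mL/min
|95.8 − 41.0| = 54.8 mL/min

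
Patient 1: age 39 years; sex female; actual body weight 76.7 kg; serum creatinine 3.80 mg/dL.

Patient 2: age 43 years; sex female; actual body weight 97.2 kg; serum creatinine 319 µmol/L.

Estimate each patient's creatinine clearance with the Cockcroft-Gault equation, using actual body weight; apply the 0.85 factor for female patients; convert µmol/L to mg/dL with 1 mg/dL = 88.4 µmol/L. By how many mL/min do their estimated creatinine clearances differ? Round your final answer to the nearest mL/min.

7 mL/min

Patient 1: CrCl = (140 − 39) × 76.7 / (72 × 3.8) × 0.85 = 7746.7 / 273.60 × 0.85 ≈ 24.1 mL/min
Patient 2: SCr = 319 / 88.4 = 3.609 mg/dL
Patient 2: CrCl = (140 − 43) × 97.2 / (72 × 3.609) × 0.85 = 9428.4 / 259.85 × 0.85 ≈ 30.8 mL/min
|24.1 − 30.8| = 6.7 mL/min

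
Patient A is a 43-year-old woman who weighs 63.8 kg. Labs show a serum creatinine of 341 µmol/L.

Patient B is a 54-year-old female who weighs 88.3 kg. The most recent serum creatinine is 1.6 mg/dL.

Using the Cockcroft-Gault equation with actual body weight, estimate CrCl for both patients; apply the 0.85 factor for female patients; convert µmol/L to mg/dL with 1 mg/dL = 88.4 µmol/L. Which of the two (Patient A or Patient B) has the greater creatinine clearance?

Patient A: SCr = 341 / 88.4 = 3.857 mg/dL
Patient A: CrCl = (140 − 43) × 63.8 / (72 × 3.857) × 0.85 = 6188.6 / 277.70 × 0.85 ≈ 18.9 mL/min
Patient B: CrCl = (140 − 54) × 88.3 / (72 × 1.6) × 0.85 = 7593.8 / 115.20 × 0.85 ≈ 56.0 mL/min
18.9 vs 56.0 mL/min → Patient B is higher.

Patient B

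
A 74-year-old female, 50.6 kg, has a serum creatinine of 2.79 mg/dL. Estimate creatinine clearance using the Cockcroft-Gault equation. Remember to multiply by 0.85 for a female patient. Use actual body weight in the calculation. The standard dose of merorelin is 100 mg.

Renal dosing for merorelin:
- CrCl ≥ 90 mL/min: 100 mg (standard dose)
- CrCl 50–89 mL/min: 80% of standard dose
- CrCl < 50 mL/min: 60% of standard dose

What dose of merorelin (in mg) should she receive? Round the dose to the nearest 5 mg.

CrCl = (140 − 74) × 50.6 / (72 × 2.79) × 0.85 = 3339.6 / 200.88 × 0.85 ≈ 14.1 mL/min
CrCl ≈ 14 mL/min → bracket < 50 mL/min.
60% of 100 mg = 60 mg

60 mg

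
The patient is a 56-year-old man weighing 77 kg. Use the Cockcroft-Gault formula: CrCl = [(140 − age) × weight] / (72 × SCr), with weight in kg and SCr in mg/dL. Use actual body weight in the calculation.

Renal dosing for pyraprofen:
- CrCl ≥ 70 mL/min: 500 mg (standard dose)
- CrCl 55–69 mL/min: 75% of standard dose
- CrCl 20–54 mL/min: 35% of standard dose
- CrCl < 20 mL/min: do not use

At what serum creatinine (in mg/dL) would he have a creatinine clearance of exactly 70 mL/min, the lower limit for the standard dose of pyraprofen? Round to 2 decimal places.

Standard dose requires CrCl ≥ 70 mL/min.
Set (140 − 56) × 77 / (72 × SCr) = 70
SCr = (140 − 56) × 77 / (72 × 70) = 1.283 mg/dL

1.28 mg/dL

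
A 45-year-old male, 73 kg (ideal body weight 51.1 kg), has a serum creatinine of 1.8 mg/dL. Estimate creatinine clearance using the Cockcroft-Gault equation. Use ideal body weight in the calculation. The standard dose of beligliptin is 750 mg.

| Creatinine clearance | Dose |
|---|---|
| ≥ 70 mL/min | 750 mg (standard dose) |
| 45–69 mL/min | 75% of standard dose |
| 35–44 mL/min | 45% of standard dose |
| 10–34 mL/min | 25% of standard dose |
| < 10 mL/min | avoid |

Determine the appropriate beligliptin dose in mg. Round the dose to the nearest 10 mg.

340 mg

CrCl = (140 − 45) × 51.1 / (72 × 1.8) = 4854.5 / 129.60 ≈ 37.5 mL/min
CrCl ≈ 37 mL/min → bracket 35–44 mL/min.
45% of 750 mg = 337.5 mg → 340 mg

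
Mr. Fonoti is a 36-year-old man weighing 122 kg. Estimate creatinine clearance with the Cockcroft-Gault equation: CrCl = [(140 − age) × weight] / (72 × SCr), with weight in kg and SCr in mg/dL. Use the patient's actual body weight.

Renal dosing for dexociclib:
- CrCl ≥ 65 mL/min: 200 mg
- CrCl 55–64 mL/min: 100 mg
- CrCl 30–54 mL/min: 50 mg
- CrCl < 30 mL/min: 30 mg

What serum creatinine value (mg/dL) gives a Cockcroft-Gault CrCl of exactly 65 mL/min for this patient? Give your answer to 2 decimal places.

Standard dose requires CrCl ≥ 65 mL/min.
Set (140 − 36) × 122 / (72 × SCr) = 65
SCr = (140 − 36) × 122 / (72 × 65) = 2.711 mg/dL

2.71 mg/dL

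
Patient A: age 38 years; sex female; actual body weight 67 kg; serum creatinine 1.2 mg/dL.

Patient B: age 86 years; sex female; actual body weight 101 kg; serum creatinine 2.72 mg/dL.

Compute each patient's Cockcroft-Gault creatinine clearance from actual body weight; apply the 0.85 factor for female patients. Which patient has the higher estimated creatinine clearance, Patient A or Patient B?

Patient A: CrCl = (140 − 38) × 67 / (72 × 1.2) × 0.85 = 6834.0 / 86.40 × 0.85 ≈ 67.2 mL/min
Patient B: CrCl = (140 − 86) × 101 / (72 × 2.72) × 0.85 = 5454.0 / 195.84 × 0.85 ≈ 23.7 mL/min
67.2 vs 23.7 mL/min → Patient A is higher.

Patient A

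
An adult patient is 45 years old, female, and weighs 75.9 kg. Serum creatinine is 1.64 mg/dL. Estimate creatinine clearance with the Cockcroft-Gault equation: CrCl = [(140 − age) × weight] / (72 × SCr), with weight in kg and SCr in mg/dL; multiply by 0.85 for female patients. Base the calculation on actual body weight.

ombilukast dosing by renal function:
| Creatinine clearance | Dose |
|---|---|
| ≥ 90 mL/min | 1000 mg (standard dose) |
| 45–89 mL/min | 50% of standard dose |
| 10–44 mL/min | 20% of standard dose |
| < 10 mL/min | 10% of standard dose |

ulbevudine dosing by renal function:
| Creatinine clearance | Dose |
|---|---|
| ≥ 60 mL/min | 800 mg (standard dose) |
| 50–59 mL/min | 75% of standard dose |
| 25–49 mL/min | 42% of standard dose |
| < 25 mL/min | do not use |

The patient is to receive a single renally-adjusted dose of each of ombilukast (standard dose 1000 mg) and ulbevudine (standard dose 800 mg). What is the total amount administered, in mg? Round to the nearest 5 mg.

1100 mg

CrCl = (140 − 45) × 75.9 / (72 × 1.64) × 0.85 = 7210.5 / 118.08 × 0.85 ≈ 51.9 mL/min
CrCl ≈ 52 mL/min.
ombilukast: 45–89 mL/min → 50% of 1000 mg = 500 mg.
ulbevudine: 50–59 mL/min → 75% of 800 mg = 600 mg.
Total = 500 + 600 = 1100 mg.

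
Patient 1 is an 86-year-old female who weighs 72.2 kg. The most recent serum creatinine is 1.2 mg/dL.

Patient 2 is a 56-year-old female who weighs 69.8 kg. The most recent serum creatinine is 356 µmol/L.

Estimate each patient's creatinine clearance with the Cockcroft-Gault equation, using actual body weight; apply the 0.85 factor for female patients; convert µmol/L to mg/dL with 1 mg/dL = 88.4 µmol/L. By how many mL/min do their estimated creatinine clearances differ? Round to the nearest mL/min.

Patient 1: CrCl = (140 − 86) × 72.2 / (72 × 1.2) × 0.85 = 3898.8 / 86.40 × 0.85 ≈ 38.4 mL/min
Patient 2: SCr = 356 / 88.4 = 4.027 mg/dL
Patient 2: CrCl = (140 − 56) × 69.8 / (72 × 4.027) × 0.85 = 5863.2 / 289.94 × 0.85 ≈ 17.2 mL/min
|38.4 − 17.2| = 21.2 mL/min

21 mL/min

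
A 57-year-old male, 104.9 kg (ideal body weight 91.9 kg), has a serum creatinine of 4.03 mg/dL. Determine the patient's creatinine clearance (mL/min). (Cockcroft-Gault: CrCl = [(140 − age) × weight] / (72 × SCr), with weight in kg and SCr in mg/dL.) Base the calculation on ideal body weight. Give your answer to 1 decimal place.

CrCl = (140 − 57) × 91.9 / (72 × 4.03) = 7627.7 / 290.16 ≈ 26.3 mL/min

26.3 mL/min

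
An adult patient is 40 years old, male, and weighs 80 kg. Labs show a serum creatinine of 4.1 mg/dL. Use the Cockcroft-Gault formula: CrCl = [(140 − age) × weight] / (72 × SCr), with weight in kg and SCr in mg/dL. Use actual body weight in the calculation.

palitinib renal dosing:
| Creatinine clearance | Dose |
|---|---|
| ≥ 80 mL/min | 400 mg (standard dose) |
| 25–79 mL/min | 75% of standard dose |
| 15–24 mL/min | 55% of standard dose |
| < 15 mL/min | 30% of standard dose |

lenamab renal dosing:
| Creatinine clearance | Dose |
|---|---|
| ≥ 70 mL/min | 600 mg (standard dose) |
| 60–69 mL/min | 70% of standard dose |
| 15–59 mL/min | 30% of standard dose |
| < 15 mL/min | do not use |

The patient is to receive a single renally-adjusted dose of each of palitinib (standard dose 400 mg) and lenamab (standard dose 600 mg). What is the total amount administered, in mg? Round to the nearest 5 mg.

480 mg

CrCl = (140 − 40) × 80 / (72 × 4.1) = 8000.0 / 295.20 ≈ 27.1 mL/min
CrCl ≈ 27 mL/min.
palitinib: 25–79 mL/min → 75% of 400 mg = 300 mg.
lenamab: 15–59 mL/min → 30% of 600 mg = 180 mg.
Total = 300 + 180 = 480 mg.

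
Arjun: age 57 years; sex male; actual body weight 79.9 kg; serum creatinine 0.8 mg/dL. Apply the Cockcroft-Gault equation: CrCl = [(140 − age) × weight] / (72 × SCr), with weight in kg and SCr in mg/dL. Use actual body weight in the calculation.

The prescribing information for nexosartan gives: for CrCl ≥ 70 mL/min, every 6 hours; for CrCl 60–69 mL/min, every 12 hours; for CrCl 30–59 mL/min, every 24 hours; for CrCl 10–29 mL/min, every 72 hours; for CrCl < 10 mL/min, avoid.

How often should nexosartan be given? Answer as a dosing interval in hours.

CrCl = (140 − 57) × 79.9 / (72 × 0.8) = 6631.7 / 57.60 ≈ 115.1 mL/min
CrCl ≈ 115 mL/min → bracket ≥ 70 mL/min → every 6 hours.

every 6 hours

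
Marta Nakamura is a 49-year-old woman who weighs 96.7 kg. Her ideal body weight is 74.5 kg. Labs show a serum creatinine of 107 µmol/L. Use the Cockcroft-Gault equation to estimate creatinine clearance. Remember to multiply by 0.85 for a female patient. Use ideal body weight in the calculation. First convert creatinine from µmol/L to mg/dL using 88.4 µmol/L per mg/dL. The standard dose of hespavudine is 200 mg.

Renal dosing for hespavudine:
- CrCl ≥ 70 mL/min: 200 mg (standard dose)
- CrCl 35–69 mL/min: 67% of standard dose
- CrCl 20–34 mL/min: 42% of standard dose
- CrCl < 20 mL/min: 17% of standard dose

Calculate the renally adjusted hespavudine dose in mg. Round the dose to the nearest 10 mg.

SCr = 107 / 88.4 = 1.21 mg/dL
CrCl = (140 − 49) × 74.5 / (72 × 1.21) × 0.85 = 6779.5 / 87.12 × 0.85 ≈ 66.1 mL/min
CrCl ≈ 66 mL/min → bracket 35–69 mL/min.
67% of 200 mg = 134 mg → 130 mg

130 mg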